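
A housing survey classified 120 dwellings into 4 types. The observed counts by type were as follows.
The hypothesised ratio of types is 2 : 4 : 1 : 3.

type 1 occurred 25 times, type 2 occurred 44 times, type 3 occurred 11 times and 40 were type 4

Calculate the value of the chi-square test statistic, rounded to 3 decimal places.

0.903

Ratio total = 10. Expected counts: 120×2/10 = 24, 120×4/10 = 48, 120×1/10 = 12, 120×3/10 = 36.
χ² = (25−24)²/24 + (44−48)²/48 + (11−12)²/12 + (40−36)²/36
   = 0.0417 + 0.3333 + 0.0833 + 0.4444
Sum = 0.903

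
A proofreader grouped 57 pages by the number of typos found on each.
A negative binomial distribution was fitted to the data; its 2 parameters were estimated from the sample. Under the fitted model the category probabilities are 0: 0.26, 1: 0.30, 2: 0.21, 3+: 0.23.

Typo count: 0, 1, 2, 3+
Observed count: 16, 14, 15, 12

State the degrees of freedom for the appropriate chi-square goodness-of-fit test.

There are k = 4 categories and 2 parameters estimated from the data, so df = 4 − 1 − 2 = 1.

1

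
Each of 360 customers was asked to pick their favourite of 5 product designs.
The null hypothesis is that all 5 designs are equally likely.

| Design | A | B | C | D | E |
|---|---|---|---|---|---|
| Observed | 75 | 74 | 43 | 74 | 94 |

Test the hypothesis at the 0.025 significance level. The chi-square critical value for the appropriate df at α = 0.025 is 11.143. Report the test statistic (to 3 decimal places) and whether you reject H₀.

18.639; reject

Under H₀ each category has probability 1/5, so each expected count is 360/5 = 72.
χ² = (75−72)²/72 + (74−72)²/72 + (43−72)²/72 + (74−72)²/72 + (94−72)²/72
   = 0.1250 + 0.0556 + 11.6806 + 0.0556 + 6.7222
Sum = 18.639
df = 4. Since 18.639 > 11.143, we reject H₀.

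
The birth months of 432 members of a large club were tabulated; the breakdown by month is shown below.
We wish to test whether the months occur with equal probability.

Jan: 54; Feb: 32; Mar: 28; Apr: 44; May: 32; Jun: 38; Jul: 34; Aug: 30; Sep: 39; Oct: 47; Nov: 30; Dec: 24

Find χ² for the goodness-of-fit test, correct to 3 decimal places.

Under H₀ each category has probability 1/12, so each expected count is 432/12 = 36.
cat         O        E   (O−E)²/E
Jan        54       36     9.0000
Feb        32       36     0.4444
Mar        28       36     1.7778
Apr        44       36     1.7778
May        32       36     0.4444
Jun        38       36     0.1111
Jul        34       36     0.1111
Aug        30       36     1.0000
Sep        39       36     0.2500
Oct        47       36     3.3611
Nov        30       36     1.0000
Dec        24       36     4.0000
Sum = 23.278

23.278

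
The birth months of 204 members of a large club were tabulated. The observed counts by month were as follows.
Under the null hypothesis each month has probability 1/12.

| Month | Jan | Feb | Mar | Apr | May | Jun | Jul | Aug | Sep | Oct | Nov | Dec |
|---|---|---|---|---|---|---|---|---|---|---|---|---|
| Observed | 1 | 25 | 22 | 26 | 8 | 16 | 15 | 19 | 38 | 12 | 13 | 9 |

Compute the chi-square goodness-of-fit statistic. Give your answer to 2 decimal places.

62.47

Under H₀ each category has probability 1/12, so each expected count is 204/12 = 17.
Jan: (1 − 17)²/17 = 256/17 = 15.059
Feb: (25 − 17)²/17 = 64/17 = 3.765
Mar: (22 − 17)²/17 = 25/17 = 1.471
Apr: (26 − 17)²/17 = 81/17 = 4.765
May: (8 − 17)²/17 = 81/17 = 4.765
Jun: (16 − 17)²/17 = 1/17 = 0.059
Jul: (15 − 17)²/17 = 4/17 = 0.235
Aug: (19 − 17)²/17 = 4/17 = 0.235
Sep: (38 − 17)²/17 = 441/17 = 25.941
Oct: (12 − 17)²/17 = 25/17 = 1.471
Nov: (13 − 17)²/17 = 16/17 = 0.941
Dec: (9 − 17)²/17 = 64/17 = 3.765
Sum = 62.47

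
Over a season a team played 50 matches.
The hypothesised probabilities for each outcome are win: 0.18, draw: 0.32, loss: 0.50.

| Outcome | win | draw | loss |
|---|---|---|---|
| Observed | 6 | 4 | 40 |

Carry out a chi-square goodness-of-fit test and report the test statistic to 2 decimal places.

Expected counts E_i = n·p_i: 50×0.18 = 9, 50×0.32 = 16, 50×0.50 = 25.
χ² = (6−9)²/9 + (4−16)²/16 + (40−25)²/25
   = 1.000 + 9.000 + 9.000
Sum = 19.00

19.00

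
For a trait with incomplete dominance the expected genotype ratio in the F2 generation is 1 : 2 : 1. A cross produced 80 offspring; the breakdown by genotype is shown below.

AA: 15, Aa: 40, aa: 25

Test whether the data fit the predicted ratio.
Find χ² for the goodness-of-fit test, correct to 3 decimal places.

2.500

Ratio total = 4. Expected counts: 80×1/4 = 20, 80×2/4 = 40, 80×1/4 = 20.
cat         O        E   (O−E)²/E
AA         15       20     1.2500
Aa         40       40     0.0000
aa         25       20     1.2500
Sum = 2.500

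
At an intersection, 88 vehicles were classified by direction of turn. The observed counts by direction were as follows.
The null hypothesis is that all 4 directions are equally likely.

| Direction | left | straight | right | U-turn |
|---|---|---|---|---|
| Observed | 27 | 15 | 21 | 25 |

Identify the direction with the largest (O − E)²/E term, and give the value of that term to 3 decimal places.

Expected count for each of the 4 categories: 88/4 = 22.
left: (27 − 22)²/22 = 25/22 = 1.1364
straight: (15 − 22)²/22 = 49/22 = 2.2273
right: (21 − 22)²/22 = 1/22 = 0.0455
U-turn: (25 − 22)²/22 = 9/22 = 0.4091
The largest term is for straight: 2.227.

straight, 2.227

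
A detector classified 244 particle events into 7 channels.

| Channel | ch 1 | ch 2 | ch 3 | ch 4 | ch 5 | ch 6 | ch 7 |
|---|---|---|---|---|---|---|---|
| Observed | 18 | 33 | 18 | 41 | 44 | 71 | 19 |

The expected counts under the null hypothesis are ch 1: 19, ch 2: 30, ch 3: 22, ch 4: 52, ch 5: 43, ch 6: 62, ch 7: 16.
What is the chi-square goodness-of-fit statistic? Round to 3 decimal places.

5.299

cat         O        E   (O−E)²/E
ch 1       18       19     0.0526
ch 2       33       30     0.3000
ch 3       18       22     0.7273
ch 4       41       52     2.3269
ch 5       44       43     0.0233
ch 6       71       62     1.3065
ch 7       19       16     0.5625
Sum = 5.299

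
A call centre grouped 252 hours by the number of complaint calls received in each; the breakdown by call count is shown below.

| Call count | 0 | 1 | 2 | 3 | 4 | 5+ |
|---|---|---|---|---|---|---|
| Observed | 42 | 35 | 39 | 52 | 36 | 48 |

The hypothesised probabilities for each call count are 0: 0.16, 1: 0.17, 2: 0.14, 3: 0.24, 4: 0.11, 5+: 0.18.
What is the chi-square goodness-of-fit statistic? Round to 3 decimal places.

Expected counts E_i = n·p_i: 252×0.16 = 40.32, 252×0.17 = 42.84, 252×0.14 = 35.28, 252×0.24 = 60.48, 252×0.11 = 27.72, 252×0.18 = 45.36.
χ² = (42−40.32)²/40.32 + (35−42.84)²/42.84 + (39−35.28)²/35.28 + (52−60.48)²/60.48 + (36−27.72)²/27.72 + (48−45.36)²/45.36
   = 0.0700 + 1.4348 + 0.3922 + 1.1890 + 2.4732 + 0.1537
Sum = 5.713

5.713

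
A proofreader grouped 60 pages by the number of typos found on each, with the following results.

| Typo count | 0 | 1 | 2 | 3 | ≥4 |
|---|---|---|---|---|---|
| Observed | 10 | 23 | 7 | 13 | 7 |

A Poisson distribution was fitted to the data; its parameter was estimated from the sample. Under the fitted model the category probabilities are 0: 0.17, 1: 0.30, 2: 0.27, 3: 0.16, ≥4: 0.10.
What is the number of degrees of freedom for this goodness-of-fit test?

There are k = 5 categories and 1 parameter estimated from the data, so df = 5 − 1 − 1 = 3.

3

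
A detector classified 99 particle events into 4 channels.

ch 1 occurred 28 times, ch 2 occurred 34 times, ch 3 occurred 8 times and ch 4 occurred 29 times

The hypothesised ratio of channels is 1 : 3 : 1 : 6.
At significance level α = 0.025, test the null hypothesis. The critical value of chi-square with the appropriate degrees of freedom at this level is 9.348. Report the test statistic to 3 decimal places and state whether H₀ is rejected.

53.611; reject

Ratio total = 11. Expected counts: 99×1/11 = 9, 99×3/11 = 27, 99×1/11 = 9, 99×6/11 = 54.
cat         O        E   (O−E)²/E
ch 1       28        9    40.1111
ch 2       34       27     1.8148
ch 3        8        9     0.1111
ch 4       29       54    11.5741
Sum = 53.611
df = 3. Since 53.611 > 9.348, we reject H₀.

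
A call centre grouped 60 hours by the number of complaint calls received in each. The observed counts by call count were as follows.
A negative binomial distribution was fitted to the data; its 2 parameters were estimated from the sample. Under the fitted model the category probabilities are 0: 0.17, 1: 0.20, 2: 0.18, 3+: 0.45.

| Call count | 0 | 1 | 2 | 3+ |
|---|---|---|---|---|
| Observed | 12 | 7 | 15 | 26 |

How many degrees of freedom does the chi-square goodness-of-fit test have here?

There are k = 4 categories and 2 parameters estimated from the data, so df = 4 − 1 − 2 = 1.

1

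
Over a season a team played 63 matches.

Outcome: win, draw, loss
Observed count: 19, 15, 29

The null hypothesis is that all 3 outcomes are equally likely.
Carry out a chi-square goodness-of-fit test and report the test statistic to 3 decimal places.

4.952

Expected count for each of the 3 categories: 63/3 = 21.
win: (19 − 21)²/21 = 4/21 = 0.1905
draw: (15 − 21)²/21 = 36/21 = 1.7143
loss: (29 − 21)²/21 = 64/21 = 3.0476
Sum = 4.952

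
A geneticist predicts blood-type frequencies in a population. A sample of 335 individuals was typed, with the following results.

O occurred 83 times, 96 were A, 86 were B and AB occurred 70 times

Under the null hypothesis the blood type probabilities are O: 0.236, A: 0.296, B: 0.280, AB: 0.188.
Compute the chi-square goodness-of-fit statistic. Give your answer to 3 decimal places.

Expected counts E_i = n·p_i: 335×0.236 = 79.06, 335×0.296 = 99.16, 335×0.280 = 93.8, 335×0.188 = 62.98.
O: (83 − 79.06)²/79.06 = 15.5236/79.06 = 0.1964
A: (96 − 99.16)²/99.16 = 9.9856/99.16 = 0.1007
B: (86 − 93.8)²/93.8 = 60.84/93.8 = 0.6486
AB: (70 − 62.98)²/62.98 = 49.2804/62.98 = 0.7825
Sum = 1.728

1.728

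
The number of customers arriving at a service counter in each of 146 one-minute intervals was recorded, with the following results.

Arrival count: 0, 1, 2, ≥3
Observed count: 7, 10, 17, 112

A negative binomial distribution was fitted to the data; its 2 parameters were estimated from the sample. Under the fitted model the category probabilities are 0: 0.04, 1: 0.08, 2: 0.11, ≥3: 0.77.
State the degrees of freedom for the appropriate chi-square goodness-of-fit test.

There are k = 4 categories and 2 parameters estimated from the data, so df = 4 − 1 − 2 = 1.

1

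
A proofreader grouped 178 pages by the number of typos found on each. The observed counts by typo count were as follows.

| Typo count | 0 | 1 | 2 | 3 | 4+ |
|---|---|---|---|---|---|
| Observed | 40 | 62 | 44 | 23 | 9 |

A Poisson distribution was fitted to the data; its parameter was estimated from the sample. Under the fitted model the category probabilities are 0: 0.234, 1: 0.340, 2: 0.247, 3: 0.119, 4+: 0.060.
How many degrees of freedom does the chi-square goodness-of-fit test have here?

There are k = 5 categories and 1 parameter estimated from the data, so df = 5 − 1 − 1 = 3.

3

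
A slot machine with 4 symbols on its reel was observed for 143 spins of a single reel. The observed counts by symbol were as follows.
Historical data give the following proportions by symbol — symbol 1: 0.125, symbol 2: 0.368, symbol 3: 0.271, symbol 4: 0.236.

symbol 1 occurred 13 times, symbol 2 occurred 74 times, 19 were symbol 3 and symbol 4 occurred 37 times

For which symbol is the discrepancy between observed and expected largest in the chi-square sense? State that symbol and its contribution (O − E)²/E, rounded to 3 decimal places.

symbol 3, 10.068

Expected counts E_i = n·p_i: 143×0.125 = 17.875, 143×0.368 = 52.624, 143×0.271 = 38.753, 143×0.236 = 33.748.
symbol 1: (13 − 17.875)²/17.875 = 23.765625/17.875 = 1.3295
symbol 2: (74 − 52.624)²/52.624 = 456.933376/52.624 = 8.6830
symbol 3: (19 − 38.753)²/38.753 = 390.181009/38.753 = 10.0684
symbol 4: (37 − 33.748)²/33.748 = 10.575504/33.748 = 0.3134
The largest term is for symbol 3: 10.068.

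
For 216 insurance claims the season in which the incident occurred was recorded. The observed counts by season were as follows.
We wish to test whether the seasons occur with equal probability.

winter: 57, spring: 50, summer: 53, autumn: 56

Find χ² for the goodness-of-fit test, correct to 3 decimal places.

Under H₀ each category has probability 1/4, so each expected count is 216/4 = 54.
winter: (57 − 54)²/54 = 9/54 = 0.1667
spring: (50 − 54)²/54 = 16/54 = 0.2963
summer: (53 − 54)²/54 = 1/54 = 0.0185
autumn: (56 − 54)²/54 = 4/54 = 0.0741
Sum = 0.556

0.556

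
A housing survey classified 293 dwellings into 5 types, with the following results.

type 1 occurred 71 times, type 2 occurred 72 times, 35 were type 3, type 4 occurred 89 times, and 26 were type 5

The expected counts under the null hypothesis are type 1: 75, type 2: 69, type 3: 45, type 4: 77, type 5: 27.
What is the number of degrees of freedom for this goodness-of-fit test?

There are k = 5 categories and no parameters were estimated from the data, so df = 5 − 1 = 4.

4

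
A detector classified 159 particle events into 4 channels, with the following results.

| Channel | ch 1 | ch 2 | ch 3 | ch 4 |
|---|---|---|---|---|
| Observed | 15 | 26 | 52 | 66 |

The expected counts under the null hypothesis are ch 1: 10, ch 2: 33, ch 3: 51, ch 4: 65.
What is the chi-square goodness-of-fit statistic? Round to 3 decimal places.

4.020

ch 1: (15 − 10)²/10 = 25/10 = 2.5000
ch 2: (26 − 33)²/33 = 49/33 = 1.4848
ch 3: (52 − 51)²/51 = 1/51 = 0.0196
ch 4: (66 − 65)²/65 = 1/65 = 0.0154
Sum = 4.020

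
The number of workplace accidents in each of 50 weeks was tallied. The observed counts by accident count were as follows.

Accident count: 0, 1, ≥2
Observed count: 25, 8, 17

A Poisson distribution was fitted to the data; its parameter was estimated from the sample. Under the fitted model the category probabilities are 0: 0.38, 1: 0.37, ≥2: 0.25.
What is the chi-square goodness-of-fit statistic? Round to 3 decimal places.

9.474

Expected counts E_i = n·p_i: 50×0.38 = 19, 50×0.37 = 18.5, 50×0.25 = 12.5.
cat         O        E   (O−E)²/E
0          25       19     1.8947
1           8     18.5     5.9595
≥2         17     12.5     1.6200
Sum = 9.474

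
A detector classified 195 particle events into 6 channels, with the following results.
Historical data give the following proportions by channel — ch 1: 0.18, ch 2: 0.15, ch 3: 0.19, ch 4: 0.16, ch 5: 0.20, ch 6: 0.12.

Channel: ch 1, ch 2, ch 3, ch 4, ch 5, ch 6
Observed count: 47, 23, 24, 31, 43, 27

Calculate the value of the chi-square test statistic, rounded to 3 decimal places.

Expected counts E_i = n·p_i: 195×0.18 = 35.1, 195×0.15 = 29.25, 195×0.19 = 37.05, 195×0.16 = 31.2, 195×0.20 = 39, 195×0.12 = 23.4.
cat         O        E   (O−E)²/E
ch 1       47     35.1     4.0345
ch 2       23    29.25     1.3355
ch 3       24    37.05     4.5966
ch 4       31     31.2     0.0013
ch 5       43       39     0.4103
ch 6       27     23.4     0.5538
Sum = 10.932

10.932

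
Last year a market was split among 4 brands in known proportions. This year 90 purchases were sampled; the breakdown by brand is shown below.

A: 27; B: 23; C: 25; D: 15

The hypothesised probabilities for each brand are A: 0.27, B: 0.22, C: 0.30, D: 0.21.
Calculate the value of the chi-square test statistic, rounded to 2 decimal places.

Expected counts E_i = n·p_i: 90×0.27 = 24.3, 90×0.22 = 19.8, 90×0.30 = 27, 90×0.21 = 18.9.
cat         O        E   (O−E)²/E
A          27     24.3      0.300
B          23     19.8      0.517
C          25       27      0.148
D          15     18.9      0.805
Sum = 1.77

1.77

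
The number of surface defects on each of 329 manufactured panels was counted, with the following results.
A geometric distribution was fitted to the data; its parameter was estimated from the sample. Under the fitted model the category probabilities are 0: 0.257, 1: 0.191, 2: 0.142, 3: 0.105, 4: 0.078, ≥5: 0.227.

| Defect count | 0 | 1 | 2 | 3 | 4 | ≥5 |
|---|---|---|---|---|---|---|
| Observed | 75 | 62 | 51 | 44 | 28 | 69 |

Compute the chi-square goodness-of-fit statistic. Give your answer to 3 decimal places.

4.716

Expected counts E_i = n·p_i: 329×0.257 = 84.553, 329×0.191 = 62.839, 329×0.142 = 46.718, 329×0.105 = 34.545, 329×0.078 = 25.662, 329×0.227 = 74.683.
0: (75 − 84.553)²/84.553 = 91.259809/84.553 = 1.0793
1: (62 − 62.839)²/62.839 = 0.703921/62.839 = 0.0112
2: (51 − 46.718)²/46.718 = 18.335524/46.718 = 0.3925
3: (44 − 34.545)²/34.545 = 89.397025/34.545 = 2.5878
4: (28 − 25.662)²/25.662 = 5.466244/25.662 = 0.2130
≥5: (69 − 74.683)²/74.683 = 32.296489/74.683 = 0.4324
Sum = 4.716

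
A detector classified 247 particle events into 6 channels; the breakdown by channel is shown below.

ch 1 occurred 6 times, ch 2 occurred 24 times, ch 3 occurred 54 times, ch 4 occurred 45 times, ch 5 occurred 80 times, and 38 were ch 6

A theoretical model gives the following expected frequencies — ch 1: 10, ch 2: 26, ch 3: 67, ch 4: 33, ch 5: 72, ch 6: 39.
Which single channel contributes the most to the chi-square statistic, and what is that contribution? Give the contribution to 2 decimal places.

ch 1: (6 − 10)²/10 = 16/10 = 1.600
ch 2: (24 − 26)²/26 = 4/26 = 0.154
ch 3: (54 − 67)²/67 = 169/67 = 2.522
ch 4: (45 − 33)²/33 = 144/33 = 4.364
ch 5: (80 − 72)²/72 = 64/72 = 0.889
ch 6: (38 − 39)²/39 = 1/39 = 0.026
The largest term is for ch 4: 4.36.

ch 4, 4.36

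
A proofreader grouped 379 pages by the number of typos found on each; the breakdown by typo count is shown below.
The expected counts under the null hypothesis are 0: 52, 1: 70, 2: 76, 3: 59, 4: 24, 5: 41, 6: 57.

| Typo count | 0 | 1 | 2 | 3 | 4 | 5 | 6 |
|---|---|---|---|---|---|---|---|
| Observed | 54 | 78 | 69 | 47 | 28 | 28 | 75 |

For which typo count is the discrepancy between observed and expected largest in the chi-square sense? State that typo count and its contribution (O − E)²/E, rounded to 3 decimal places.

χ² = (54−52)²/52 + (78−70)²/70 + (69−76)²/76 + (47−59)²/59 + (28−24)²/24 + (28−41)²/41 + (75−57)²/57
   = 0.0769 + 0.9143 + 0.6447 + 2.4407 + 0.6667 + 4.1220 + 5.6842
The largest term is for 6: 5.684.

6, 5.684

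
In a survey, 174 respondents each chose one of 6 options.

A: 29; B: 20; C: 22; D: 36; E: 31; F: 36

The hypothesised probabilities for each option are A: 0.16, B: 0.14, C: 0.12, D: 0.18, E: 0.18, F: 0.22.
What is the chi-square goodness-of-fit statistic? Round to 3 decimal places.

Expected counts E_i = n·p_i: 174×0.16 = 27.84, 174×0.14 = 24.36, 174×0.12 = 20.88, 174×0.18 = 31.32, 174×0.18 = 31.32, 174×0.22 = 38.28.
cat         O        E   (O−E)²/E
A          29    27.84     0.0483
B          20    24.36     0.7804
C          22    20.88     0.0601
D          36    31.32     0.6993
E          31    31.32     0.0033
F          36    38.28     0.1358
Sum = 1.727

1.727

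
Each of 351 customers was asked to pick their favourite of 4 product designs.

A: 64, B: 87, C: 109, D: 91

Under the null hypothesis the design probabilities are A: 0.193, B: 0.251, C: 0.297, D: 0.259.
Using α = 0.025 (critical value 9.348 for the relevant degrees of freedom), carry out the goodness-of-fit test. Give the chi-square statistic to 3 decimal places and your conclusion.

Expected counts E_i = n·p_i: 351×0.193 = 67.743, 351×0.251 = 88.101, 351×0.297 = 104.247, 351×0.259 = 90.909.
χ² = (64−67.743)²/67.743 + (87−88.101)²/88.101 + (109−104.247)²/104.247 + (91−90.909)²/90.909
   = 0.2068 + 0.0138 + 0.2167 + 0.0001
Sum = 0.437
df = 3. Since 0.437 < 9.348, we do not reject H₀.

0.437; do not reject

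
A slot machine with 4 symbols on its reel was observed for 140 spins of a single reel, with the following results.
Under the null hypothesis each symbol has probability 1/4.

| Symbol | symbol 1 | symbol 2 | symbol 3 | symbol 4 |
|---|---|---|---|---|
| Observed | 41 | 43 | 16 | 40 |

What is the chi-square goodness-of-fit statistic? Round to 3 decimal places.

13.886

Expected count for each of the 4 categories: 140/4 = 35.
cat           O        E   (O−E)²/E
symbol 1     41       35     1.0286
symbol 2     43       35     1.8286
symbol 3     16       35    10.3143
symbol 4     40       35     0.7143
Sum = 13.886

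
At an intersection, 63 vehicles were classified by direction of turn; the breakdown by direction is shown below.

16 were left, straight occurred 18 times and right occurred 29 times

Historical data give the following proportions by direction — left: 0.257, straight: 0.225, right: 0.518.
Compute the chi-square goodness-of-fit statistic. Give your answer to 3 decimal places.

Expected counts E_i = n·p_i: 63×0.257 = 16.191, 63×0.225 = 14.175, 63×0.518 = 32.634.
χ² = (16−16.191)²/16.191 + (18−14.175)²/14.175 + (29−32.634)²/32.634
   = 0.0023 + 1.0321 + 0.4047
Sum = 1.439

1.439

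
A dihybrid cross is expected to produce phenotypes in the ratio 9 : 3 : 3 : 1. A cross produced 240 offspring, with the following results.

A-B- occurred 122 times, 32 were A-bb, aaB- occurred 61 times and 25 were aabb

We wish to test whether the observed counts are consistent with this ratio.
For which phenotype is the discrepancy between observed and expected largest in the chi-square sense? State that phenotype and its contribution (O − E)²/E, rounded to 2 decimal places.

aabb, 6.67

Ratio total = 16. Expected counts: 240×9/16 = 135, 240×3/16 = 45, 240×3/16 = 45, 240×1/16 = 15.
cat         O        E   (O−E)²/E
A-B-      122      135      1.252
A-bb       32       45      3.756
aaB-       61       45      5.689
aabb       25       15      6.667
The largest term is for aabb: 6.67.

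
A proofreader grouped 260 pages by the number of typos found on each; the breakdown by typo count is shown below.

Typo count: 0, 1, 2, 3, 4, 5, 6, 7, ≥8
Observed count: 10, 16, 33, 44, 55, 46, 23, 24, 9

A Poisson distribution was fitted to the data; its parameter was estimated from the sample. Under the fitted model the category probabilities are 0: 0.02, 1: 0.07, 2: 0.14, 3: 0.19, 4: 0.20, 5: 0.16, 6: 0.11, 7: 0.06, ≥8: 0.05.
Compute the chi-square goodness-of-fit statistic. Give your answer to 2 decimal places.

Expected counts E_i = n·p_i: 260×0.02 = 5.2, 260×0.07 = 18.2, 260×0.14 = 36.4, 260×0.19 = 49.4, 260×0.20 = 52, 260×0.16 = 41.6, 260×0.11 = 28.6, 260×0.06 = 15.6, 260×0.05 = 13.
χ² = (10−5.2)²/5.2 + (16−18.2)²/18.2 + (33−36.4)²/36.4 + (44−49.4)²/49.4 + (55−52)²/52 + (46−41.6)²/41.6 + (23−28.6)²/28.6 + (24−15.6)²/15.6 + (9−13)²/13
   = 4.431 + 0.266 + 0.318 + 0.590 + 0.173 + 0.465 + 1.097 + 4.523 + 1.231
Sum = 13.09

13.09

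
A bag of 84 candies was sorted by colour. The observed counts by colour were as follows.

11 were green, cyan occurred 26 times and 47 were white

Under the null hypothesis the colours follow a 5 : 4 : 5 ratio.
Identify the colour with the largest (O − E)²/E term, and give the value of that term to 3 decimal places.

green, 12.033

Ratio total = 14. Expected counts: 84×5/14 = 30, 84×4/14 = 24, 84×5/14 = 30.
cat         O        E   (O−E)²/E
green      11       30    12.0333
cyan       26       24     0.1667
white      47       30     9.6333
The largest term is for green: 12.033.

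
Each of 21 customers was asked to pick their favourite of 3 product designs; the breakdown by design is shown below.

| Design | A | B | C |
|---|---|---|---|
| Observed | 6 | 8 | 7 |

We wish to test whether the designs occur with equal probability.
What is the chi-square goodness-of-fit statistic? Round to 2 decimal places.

Expected count for each of the 3 categories: 21/3 = 7.
A: (6 − 7)²/7 = 1/7 = 0.143
B: (8 − 7)²/7 = 1/7 = 0.143
C: (7 − 7)²/7 = 0/7 = 0.000
Sum = 0.29

0.29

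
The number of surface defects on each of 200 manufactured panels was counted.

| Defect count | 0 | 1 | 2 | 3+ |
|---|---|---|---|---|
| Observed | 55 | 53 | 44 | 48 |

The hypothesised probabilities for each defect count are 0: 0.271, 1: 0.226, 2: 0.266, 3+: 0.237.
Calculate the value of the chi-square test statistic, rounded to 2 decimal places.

Expected counts E_i = n·p_i: 200×0.271 = 54.2, 200×0.226 = 45.2, 200×0.266 = 53.2, 200×0.237 = 47.4.
0: (55 − 54.2)²/54.2 = 0.64/54.2 = 0.012
1: (53 − 45.2)²/45.2 = 60.84/45.2 = 1.346
2: (44 − 53.2)²/53.2 = 84.64/53.2 = 1.591
3+: (48 − 47.4)²/47.4 = 0.36/47.4 = 0.008
Sum = 2.96

2.96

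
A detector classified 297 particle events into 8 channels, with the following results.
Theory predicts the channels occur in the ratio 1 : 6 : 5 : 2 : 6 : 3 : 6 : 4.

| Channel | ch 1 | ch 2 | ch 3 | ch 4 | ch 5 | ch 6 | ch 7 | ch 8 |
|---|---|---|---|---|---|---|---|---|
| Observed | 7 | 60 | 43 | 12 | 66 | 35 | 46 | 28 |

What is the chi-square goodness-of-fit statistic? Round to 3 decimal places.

11.200

Ratio total = 33. Expected counts: 297×1/33 = 9, 297×6/33 = 54, 297×5/33 = 45, 297×2/33 = 18, 297×6/33 = 54, 297×3/33 = 27, 297×6/33 = 54, 297×4/33 = 36.
cat         O        E   (O−E)²/E
ch 1        7        9     0.4444
ch 2       60       54     0.6667
ch 3       43       45     0.0889
ch 4       12       18     2.0000
ch 5       66       54     2.6667
ch 6       35       27     2.3704
ch 7       46       54     1.1852
ch 8       28       36     1.7778
Sum = 11.200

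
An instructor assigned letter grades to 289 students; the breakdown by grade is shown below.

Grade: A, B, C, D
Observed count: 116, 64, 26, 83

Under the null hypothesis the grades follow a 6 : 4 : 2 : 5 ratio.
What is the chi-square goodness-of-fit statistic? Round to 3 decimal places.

Ratio total = 17. Expected counts: 289×6/17 = 102, 289×4/17 = 68, 289×2/17 = 34, 289×5/17 = 85.
χ² = (116−102)²/102 + (64−68)²/68 + (26−34)²/34 + (83−85)²/85
   = 1.9216 + 0.2353 + 1.8824 + 0.0471
Sum = 4.086

4.086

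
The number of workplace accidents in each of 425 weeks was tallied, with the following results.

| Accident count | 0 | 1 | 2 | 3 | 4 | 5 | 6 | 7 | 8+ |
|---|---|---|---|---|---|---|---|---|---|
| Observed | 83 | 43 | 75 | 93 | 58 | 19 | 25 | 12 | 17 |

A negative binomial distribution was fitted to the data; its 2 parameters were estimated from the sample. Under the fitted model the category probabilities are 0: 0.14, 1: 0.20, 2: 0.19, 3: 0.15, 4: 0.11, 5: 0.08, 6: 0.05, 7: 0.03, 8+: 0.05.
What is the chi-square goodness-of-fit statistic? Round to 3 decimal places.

54.745

Expected counts E_i = n·p_i: 425×0.14 = 59.5, 425×0.20 = 85, 425×0.19 = 80.75, 425×0.15 = 63.75, 425×0.11 = 46.75, 425×0.08 = 34, 425×0.05 = 21.25, 425×0.03 = 12.75, 425×0.05 = 21.25.
0: (83 − 59.5)²/59.5 = 552.25/59.5 = 9.2815
1: (43 − 85)²/85 = 1764/85 = 20.7529
2: (75 − 80.75)²/80.75 = 33.0625/80.75 = 0.4094
3: (93 − 63.75)²/63.75 = 855.5625/63.75 = 13.4206
4: (58 − 46.75)²/46.75 = 126.5625/46.75 = 2.7072
5: (19 − 34)²/34 = 225/34 = 6.6176
6: (25 − 21.25)²/21.25 = 14.0625/21.25 = 0.6618
7: (12 − 12.75)²/12.75 = 0.5625/12.75 = 0.0441
8+: (17 − 21.25)²/21.25 = 18.0625/21.25 = 0.8500
Sum = 54.745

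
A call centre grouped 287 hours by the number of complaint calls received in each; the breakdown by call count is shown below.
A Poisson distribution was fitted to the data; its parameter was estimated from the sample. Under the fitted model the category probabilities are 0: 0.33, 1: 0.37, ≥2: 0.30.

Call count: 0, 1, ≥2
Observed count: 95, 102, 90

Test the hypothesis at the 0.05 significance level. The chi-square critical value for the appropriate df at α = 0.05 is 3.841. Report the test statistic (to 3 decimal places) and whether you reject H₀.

Expected counts E_i = n·p_i: 287×0.33 = 94.71, 287×0.37 = 106.19, 287×0.30 = 86.1.
cat         O        E   (O−E)²/E
0          95    94.71     0.0009
1         102   106.19     0.1653
≥2         90     86.1     0.1767
Sum = 0.343
df = 1. Since 0.343 < 3.841, we do not reject H₀.

0.343; do not reject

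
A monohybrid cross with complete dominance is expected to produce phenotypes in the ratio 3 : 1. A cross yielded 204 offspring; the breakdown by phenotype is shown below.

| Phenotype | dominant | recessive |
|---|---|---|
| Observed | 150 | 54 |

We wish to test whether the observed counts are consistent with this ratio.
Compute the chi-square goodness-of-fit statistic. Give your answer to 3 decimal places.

0.235

Ratio total = 4. Expected counts: 204×3/4 = 153, 204×1/4 = 51.
dominant: (150 − 153)²/153 = 9/153 = 0.0588
recessive: (54 − 51)²/51 = 9/51 = 0.1765
Sum = 0.235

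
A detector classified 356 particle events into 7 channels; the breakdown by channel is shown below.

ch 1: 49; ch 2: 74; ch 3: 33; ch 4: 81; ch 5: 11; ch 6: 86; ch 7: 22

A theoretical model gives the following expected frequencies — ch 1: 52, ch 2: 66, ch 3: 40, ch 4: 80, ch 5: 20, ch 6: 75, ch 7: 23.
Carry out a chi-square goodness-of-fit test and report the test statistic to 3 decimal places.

8.087

cat         O        E   (O−E)²/E
ch 1       49       52     0.1731
ch 2       74       66     0.9697
ch 3       33       40     1.2250
ch 4       81       80     0.0125
ch 5       11       20     4.0500
ch 6       86       75     1.6133
ch 7       22       23     0.0435
Sum = 8.087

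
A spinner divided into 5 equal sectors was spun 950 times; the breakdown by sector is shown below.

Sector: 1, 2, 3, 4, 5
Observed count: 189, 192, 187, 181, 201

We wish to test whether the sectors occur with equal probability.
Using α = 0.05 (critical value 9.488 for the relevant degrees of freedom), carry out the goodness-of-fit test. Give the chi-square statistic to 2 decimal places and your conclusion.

Expected count for each of the 5 categories: 950/5 = 190.
1: (189 − 190)²/190 = 1/190 = 0.005
2: (192 − 190)²/190 = 4/190 = 0.021
3: (187 − 190)²/190 = 9/190 = 0.047
4: (181 − 190)²/190 = 81/190 = 0.426
5: (201 − 190)²/190 = 121/190 = 0.637
Sum = 1.14
df = 4. Since 1.14 < 9.488, we do not reject H₀.

1.14; do not reject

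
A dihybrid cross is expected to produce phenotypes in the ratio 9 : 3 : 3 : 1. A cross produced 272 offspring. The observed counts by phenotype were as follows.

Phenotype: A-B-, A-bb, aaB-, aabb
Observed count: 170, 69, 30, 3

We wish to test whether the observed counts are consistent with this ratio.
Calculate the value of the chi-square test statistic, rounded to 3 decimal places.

28.418

Ratio total = 16. Expected counts: 272×9/16 = 153, 272×3/16 = 51, 272×3/16 = 51, 272×1/16 = 17.
cat         O        E   (O−E)²/E
A-B-      170      153     1.8889
A-bb       69       51     6.3529
aaB-       30       51     8.6471
aabb        3       17    11.5294
Sum = 28.418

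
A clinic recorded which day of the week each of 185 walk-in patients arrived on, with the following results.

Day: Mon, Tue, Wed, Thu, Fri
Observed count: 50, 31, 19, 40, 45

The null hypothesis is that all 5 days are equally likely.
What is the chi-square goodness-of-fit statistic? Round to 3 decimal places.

Expected count for each of the 5 categories: 185/5 = 37.
χ² = (50−37)²/37 + (31−37)²/37 + (19−37)²/37 + (40−37)²/37 + (45−37)²/37
   = 4.5676 + 0.9730 + 8.7568 + 0.2432 + 1.7297
Sum = 16.270

16.270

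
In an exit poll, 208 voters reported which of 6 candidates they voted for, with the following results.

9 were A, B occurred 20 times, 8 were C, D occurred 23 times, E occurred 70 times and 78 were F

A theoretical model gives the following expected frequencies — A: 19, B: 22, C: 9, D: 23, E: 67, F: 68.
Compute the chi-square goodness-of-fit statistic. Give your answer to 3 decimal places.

A: (9 − 19)²/19 = 100/19 = 5.2632
B: (20 − 22)²/22 = 4/22 = 0.1818
C: (8 − 9)²/9 = 1/9 = 0.1111
D: (23 − 23)²/23 = 0/23 = 0.0000
E: (70 − 67)²/67 = 9/67 = 0.1343
F: (78 − 68)²/68 = 100/68 = 1.4706
Sum = 7.161

7.161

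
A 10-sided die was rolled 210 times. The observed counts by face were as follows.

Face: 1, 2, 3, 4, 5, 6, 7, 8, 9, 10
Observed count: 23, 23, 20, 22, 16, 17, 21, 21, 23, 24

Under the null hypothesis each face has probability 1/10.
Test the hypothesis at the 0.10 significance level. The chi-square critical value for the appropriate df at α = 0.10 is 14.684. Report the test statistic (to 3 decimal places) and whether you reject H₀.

3.048; do not reject

Expected count for each of the 10 categories: 210/10 = 21.
cat         O        E   (O−E)²/E
1          23       21     0.1905
2          23       21     0.1905
3          20       21     0.0476
4          22       21     0.0476
5          16       21     1.1905
6          17       21     0.7619
7          21       21     0.0000
8          21       21     0.0000
9          23       21     0.1905
10         24       21     0.4286
Sum = 3.048
df = 9. Since 3.048 < 14.684, we do not reject H₀.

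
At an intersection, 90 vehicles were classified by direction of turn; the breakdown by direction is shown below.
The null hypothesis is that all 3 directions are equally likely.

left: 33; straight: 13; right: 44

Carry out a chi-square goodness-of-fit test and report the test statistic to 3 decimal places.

16.467

Under H₀ each category has probability 1/3, so each expected count is 90/3 = 30.
left: (33 − 30)²/30 = 9/30 = 0.3000
straight: (13 − 30)²/30 = 289/30 = 9.6333
right: (44 − 30)²/30 = 196/30 = 6.5333
Sum = 16.467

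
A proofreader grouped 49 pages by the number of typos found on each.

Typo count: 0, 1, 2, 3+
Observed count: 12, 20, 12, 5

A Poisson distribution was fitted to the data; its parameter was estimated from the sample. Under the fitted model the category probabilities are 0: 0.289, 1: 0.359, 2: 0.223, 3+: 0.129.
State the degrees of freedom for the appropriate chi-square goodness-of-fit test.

2

There are k = 4 categories and 1 parameter estimated from the data, so df = 4 − 1 − 1 = 2.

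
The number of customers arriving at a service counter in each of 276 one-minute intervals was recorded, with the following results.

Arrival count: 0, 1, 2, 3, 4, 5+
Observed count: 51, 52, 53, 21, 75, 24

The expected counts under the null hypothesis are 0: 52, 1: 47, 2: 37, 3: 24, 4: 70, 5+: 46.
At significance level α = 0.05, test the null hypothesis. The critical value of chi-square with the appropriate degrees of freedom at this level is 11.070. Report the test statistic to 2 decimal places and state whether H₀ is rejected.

18.72; reject

0: (51 − 52)²/52 = 1/52 = 0.019
1: (52 − 47)²/47 = 25/47 = 0.532
2: (53 − 37)²/37 = 256/37 = 6.919
3: (21 − 24)²/24 = 9/24 = 0.375
4: (75 − 70)²/70 = 25/70 = 0.357
5+: (24 − 46)²/46 = 484/46 = 10.522
Sum = 18.72
df = 5. Since 18.72 > 11.070, we reject H₀.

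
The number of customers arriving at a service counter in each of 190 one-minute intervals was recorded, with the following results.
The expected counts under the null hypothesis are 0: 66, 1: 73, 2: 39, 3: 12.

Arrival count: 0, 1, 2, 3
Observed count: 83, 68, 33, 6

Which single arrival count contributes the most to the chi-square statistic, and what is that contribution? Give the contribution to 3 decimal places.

0, 4.379

χ² = (83−66)²/66 + (68−73)²/73 + (33−39)²/39 + (6−12)²/12
   = 4.3788 + 0.3425 + 0.9231 + 3.0000
The largest term is for 0: 4.379.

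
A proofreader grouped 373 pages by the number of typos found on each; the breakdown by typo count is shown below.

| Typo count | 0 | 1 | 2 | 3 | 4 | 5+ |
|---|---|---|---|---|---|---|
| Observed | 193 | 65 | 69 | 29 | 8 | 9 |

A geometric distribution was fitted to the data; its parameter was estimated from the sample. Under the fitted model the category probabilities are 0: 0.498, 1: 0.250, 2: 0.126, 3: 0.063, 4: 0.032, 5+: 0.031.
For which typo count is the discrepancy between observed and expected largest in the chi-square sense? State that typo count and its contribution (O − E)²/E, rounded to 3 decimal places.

Expected counts E_i = n·p_i: 373×0.498 = 185.754, 373×0.250 = 93.25, 373×0.126 = 46.998, 373×0.063 = 23.499, 373×0.032 = 11.936, 373×0.031 = 11.563.
χ² = (193−185.754)²/185.754 + (65−93.25)²/93.25 + (69−46.998)²/46.998 + (29−23.499)²/23.499 + (8−11.936)²/11.936 + (9−11.563)²/11.563
   = 0.2827 + 8.5583 + 10.3002 + 1.2878 + 1.2979 + 0.5681
The largest term is for 2: 10.300.

2, 10.300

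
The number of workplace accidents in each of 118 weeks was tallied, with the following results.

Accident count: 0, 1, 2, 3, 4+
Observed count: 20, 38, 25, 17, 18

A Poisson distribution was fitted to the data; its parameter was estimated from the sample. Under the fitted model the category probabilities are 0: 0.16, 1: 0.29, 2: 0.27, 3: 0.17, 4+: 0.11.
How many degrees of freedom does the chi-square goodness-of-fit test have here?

3

There are k = 5 categories and 1 parameter estimated from the data, so df = 5 − 1 − 1 = 3.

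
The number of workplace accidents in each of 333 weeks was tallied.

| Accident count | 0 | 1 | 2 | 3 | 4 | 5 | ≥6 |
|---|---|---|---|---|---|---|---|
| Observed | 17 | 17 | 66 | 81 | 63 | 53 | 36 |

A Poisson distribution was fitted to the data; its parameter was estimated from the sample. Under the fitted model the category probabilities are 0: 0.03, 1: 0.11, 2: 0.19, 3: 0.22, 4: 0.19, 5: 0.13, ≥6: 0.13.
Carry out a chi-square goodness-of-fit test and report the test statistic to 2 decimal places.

Expected counts E_i = n·p_i: 333×0.03 = 9.99, 333×0.11 = 36.63, 333×0.19 = 63.27, 333×0.22 = 73.26, 333×0.19 = 63.27, 333×0.13 = 43.29, 333×0.13 = 43.29.
χ² = (17−9.99)²/9.99 + (17−36.63)²/36.63 + (66−63.27)²/63.27 + (81−73.26)²/73.26 + (63−63.27)²/63.27 + (53−43.29)²/43.29 + (36−43.29)²/43.29
   = 4.919 + 10.520 + 0.118 + 0.818 + 0.001 + 2.178 + 1.228
Sum = 19.78

19.78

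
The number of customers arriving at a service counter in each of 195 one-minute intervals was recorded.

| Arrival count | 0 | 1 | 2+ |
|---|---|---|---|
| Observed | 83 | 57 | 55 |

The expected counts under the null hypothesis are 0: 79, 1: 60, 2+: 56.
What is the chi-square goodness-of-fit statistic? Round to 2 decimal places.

0.37

0: (83 − 79)²/79 = 16/79 = 0.203
1: (57 − 60)²/60 = 9/60 = 0.150
2+: (55 − 56)²/56 = 1/56 = 0.018
Sum = 0.37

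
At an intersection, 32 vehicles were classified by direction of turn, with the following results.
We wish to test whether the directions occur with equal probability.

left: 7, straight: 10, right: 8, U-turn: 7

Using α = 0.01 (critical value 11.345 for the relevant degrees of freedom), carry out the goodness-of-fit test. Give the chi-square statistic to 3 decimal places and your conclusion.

Expected count for each of the 4 categories: 32/4 = 8.
left: (7 − 8)²/8 = 1/8 = 0.1250
straight: (10 − 8)²/8 = 4/8 = 0.5000
right: (8 − 8)²/8 = 0/8 = 0.0000
U-turn: (7 − 8)²/8 = 1/8 = 0.1250
Sum = 0.750
df = 3. Since 0.750 < 11.345, we do not reject H₀.

0.750; do not reject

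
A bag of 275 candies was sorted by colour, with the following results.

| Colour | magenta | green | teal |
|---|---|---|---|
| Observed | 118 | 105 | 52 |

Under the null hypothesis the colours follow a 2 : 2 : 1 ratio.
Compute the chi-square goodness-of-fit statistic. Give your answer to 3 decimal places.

Ratio total = 5. Expected counts: 275×2/5 = 110, 275×2/5 = 110, 275×1/5 = 55.
χ² = (118−110)²/110 + (105−110)²/110 + (52−55)²/55
   = 0.5818 + 0.2273 + 0.1636
Sum = 0.973

0.973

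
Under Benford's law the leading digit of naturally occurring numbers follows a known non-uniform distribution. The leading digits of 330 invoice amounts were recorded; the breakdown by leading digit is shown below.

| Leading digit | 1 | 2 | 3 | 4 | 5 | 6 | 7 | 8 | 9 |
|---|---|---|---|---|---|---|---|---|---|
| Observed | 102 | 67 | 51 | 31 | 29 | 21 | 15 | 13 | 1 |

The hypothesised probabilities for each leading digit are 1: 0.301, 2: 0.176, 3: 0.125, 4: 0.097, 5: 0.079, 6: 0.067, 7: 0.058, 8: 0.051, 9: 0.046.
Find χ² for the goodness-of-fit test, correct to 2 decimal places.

19.18

Expected counts E_i = n·p_i: 330×0.301 = 99.33, 330×0.176 = 58.08, 330×0.125 = 41.25, 330×0.097 = 32.01, 330×0.079 = 26.07, 330×0.067 = 22.11, 330×0.058 = 19.14, 330×0.051 = 16.83, 330×0.046 = 15.18.
χ² = (102−99.33)²/99.33 + (67−58.08)²/58.08 + (51−41.25)²/41.25 + (31−32.01)²/32.01 + (29−26.07)²/26.07 + (21−22.11)²/22.11 + (15−19.14)²/19.14 + (13−16.83)²/16.83 + (1−15.18)²/15.18
   = 0.072 + 1.370 + 2.305 + 0.032 + 0.329 + 0.056 + 0.895 + 0.872 + 13.246
Sum = 19.18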